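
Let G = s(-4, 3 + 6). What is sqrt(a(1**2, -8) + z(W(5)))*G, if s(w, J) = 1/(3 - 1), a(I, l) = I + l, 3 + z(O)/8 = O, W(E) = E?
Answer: 3/2 ≈ 1.5000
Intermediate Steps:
z(O) = -24 + 8*O
s(w, J) = 1/2
G = 1/2 ≈ 0.50000
sqrt(a(1**2, -8) + z(W(5)))*G = sqrt((1**2 - 8) + (-24 + 8*5))*(1/2) = sqrt((1 - 8) + (-24 + 40))*(1/2) = sqrt(-7 + 16)*(1/2) = sqrt(9)*(1/2) = 3*(1/2) = 3/2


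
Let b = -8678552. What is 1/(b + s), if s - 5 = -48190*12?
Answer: -1/9256827 ≈ -1.0803e-7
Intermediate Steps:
s = -578275 (s = 5 - 48190*12 = 5 - 578280 = -578275)
1/(b + s) = 1/(-8678552 - 578275) = 1/(-9256827) = -1/9256827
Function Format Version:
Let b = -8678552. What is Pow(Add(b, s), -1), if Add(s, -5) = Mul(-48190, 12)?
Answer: Rational(-1, 9256827) ≈ -1.0803e-7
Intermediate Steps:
s = -578275 (s = Add(5, Mul(-48190, 12)) = Add(5, -578280) = -578275)
Pow(Add(b, s), -1) = Pow(Add(-8678552, -578275), -1) = Pow(-9256827, -1) = Rational(-1, 9256827)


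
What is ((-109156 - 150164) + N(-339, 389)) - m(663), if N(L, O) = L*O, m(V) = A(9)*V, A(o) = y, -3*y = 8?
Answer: -389423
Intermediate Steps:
y = -8/3 (y = -⅓*8 = -8/3 ≈ -2.6667)
A(o) = -8/3
m(V) = -8*V/3
((-109156 - 150164) + N(-339, 389)) - m(663) = ((-109156 - 150164) - 339*389) - (-8)*663/3 = (-259320 - 131871) - 1*(-1768) = -391191 + 1768 = -389423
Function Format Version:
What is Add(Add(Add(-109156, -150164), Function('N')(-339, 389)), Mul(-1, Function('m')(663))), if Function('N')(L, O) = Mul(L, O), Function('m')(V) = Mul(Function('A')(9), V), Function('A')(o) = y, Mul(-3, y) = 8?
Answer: -389423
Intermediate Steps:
y = Rational(-8, 3) (y = Mul(Rational(-1, 3), 8) = Rational(-8, 3) ≈ -2.6667)
Function('A')(o) = Rational(-8, 3)
Function('m')(V) = Mul(Rational(-8, 3), V)
Add(Add(Add(-109156, -150164), Function('N')(-339, 389)), Mul(-1, Function('m')(663))) = Add(Add(Add(-109156, -150164), Mul(-339, 389)), Mul(-1, Mul(Rational(-8, 3), 663))) = Add(Add(-259320, -131871), Mul(-1, -1768)) = Add(-391191, 1768) = -389423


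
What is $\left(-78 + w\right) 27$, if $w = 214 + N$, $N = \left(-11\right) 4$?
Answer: $2484$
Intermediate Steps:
$N = -44$
$w = 170$ ($w = 214 - 44 = 170$)
$\left(-78 + w\right) 27 = \left(-78 + 170\right) 27 = 92 \cdot 27 = 2484$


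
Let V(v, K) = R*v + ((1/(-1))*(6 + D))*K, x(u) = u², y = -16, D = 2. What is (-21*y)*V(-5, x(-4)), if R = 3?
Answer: -48048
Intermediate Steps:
V(v, K) = -8*K + 3*v (V(v, K) = 3*v + ((1/(-1))*(6 + 2))*K = 3*v + ((1*(-1))*8)*K = 3*v + (-1*8)*K = 3*v - 8*K = -8*K + 3*v)
(-21*y)*V(-5, x(-4)) = (-21*(-16))*(-8*(-4)² + 3*(-5)) = 336*(-8*16 - 15) = 336*(-128 - 15) = 336*(-143) = -48048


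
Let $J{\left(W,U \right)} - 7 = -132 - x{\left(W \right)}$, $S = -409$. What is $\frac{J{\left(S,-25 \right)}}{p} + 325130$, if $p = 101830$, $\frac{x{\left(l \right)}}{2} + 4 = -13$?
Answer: $\frac{33107987809}{101830} \approx 3.2513 \cdot 10^{5}$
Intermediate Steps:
$x{\left(l \right)} = -34$ ($x{\left(l \right)} = -8 + 2 \left(-13\right) = -8 - 26 = -34$)
$J{\left(W,U \right)} = -91$ ($J{\left(W,U \right)} = 7 - 98 = -91$)
$\frac{J{\left(S,-25 \right)}}{p} + 325130 = - \frac{91}{101830} + 325130 = \frac{33107987809}{101830}$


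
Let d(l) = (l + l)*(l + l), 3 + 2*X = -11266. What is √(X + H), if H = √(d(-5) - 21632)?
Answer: √(-22538 + 8*I*√5383)/2 ≈ 0.97734 + 75.07*I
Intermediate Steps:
X = -11269/2 (X = -3/2 + (½)*(-11266) = -3/2 - 5633 = -11269/2 ≈ -5634.5)
d(l) = 4*l² (d(l) = (2*l)*(2*l) = 4*l²)
H = 2*I*√5383 (H = √(4*(-5)² - 21632) = √(4*25 - 21632) = √(100 - 21632) = √(-21532) = 2*I*√5383 ≈ 146.74*I)
√(X + H) = √(-11269/2 + 2*I*√5383)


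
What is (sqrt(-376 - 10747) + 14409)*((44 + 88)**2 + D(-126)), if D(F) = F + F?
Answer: 247431348 + 120204*I*sqrt(227) ≈ 2.4743e+8 + 1.8111e+6*I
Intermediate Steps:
D(F) = 2*F
(sqrt(-376 - 10747) + 14409)*((44 + 88)**2 + D(-126)) = (sqrt(-376 - 10747) + 14409)*((44 + 88)**2 + 2*(-126)) = (sqrt(-11123) + 14409)*(132**2 - 252) = (7*I*sqrt(227) + 14409)*(17424 - 252) = (14409 + 7*I*sqrt(227))*17172 = 247431348 + 120204*I*sqrt(227)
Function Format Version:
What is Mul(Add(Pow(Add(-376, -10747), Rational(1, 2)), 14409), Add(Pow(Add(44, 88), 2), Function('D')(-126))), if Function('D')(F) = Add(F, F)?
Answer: Add(247431348, Mul(120204, I, Pow(227, Rational(1, 2)))) ≈ Add(2.4743e+8, Mul(1.8111e+6, I))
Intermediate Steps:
Function('D')(F) = Mul(2, F)
Mul(Add(Pow(Add(-376, -10747), Rational(1, 2)), 14409), Add(Pow(Add(44, 88), 2), Function('D')(-126))) = Mul(Add(Pow(Add(-376, -10747), Rational(1, 2)), 14409), Add(Pow(Add(44, 88), 2), Mul(2, -126))) = Mul(Add(Pow(-11123, Rational(1, 2)), 14409), Add(Pow(132, 2), -252)) = Mul(Add(Mul(7, I, Pow(227, Rational(1, 2))), 14409), Add(17424, -252)) = Mul(Add(14409, Mul(7, I, Pow(227, Rational(1, 2)))), 17172) = Add(247431348, Mul(120204, I, Pow(227, Rational(1, 2))))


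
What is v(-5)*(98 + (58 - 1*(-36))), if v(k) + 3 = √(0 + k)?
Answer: -576 + 192*I*√5 ≈ -576.0 + 429.33*I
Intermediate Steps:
v(k) = -3 + √k (v(k) = -3 + √(0 + k) = -3 + √k)
v(-5)*(98 + (58 - 1*(-36))) = (-3 + √(-5))*(98 + (58 - 1*(-36))) = (-3 + I*√5)*(98 + (58 + 36)) = (-3 + I*√5)*(98 + 94) = (-3 + I*√5)*192 = -576 + 192*I*√5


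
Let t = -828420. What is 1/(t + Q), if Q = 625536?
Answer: -1/202884 ≈ -4.9289e-6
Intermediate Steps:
1/(t + Q) = 1/(-828420 + 625536) = 1/(-202884) = -1/202884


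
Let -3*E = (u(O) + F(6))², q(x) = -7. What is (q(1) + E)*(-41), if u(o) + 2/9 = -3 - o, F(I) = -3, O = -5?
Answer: 74702/243 ≈ 307.42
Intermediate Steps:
u(o) = -29/9 - o (u(o) = -2/9 + (-3 - o) = -29/9 - o)
E = -121/243 (E = -((-29/9 - 1*(-5)) - 3)²/3 = -((-29/9 + 5) - 3)²/3 = -(16/9 - 3)²/3 = -(-11/9)²/3 = -⅓*121/81 = -121/243 ≈ -0.49794)
(q(1) + E)*(-41) = (-7 - 121/243)*(-41) = -1822/243*(-41) = 74702/243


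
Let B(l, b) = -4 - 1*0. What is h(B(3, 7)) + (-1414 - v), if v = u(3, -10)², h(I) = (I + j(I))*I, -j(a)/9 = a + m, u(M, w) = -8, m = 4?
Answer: -1462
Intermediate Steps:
B(l, b) = -4 (B(l, b) = -4 + 0 = -4)
j(a) = -36 - 9*a (j(a) = -9*(a + 4) = -9*(4 + a) = -36 - 9*a)
h(I) = I*(-36 - 8*I) (h(I) = (I + (-36 - 9*I))*I = (-36 - 8*I)*I = I*(-36 - 8*I))
v = 64 (v = (-8)² = 64)
h(B(3, 7)) + (-1414 - v) = -4*(-4)*(9 + 2*(-4)) + (-1414 - 1*64) = -4*(-4)*(9 - 8) + (-1414 - 64) = -4*(-4)*1 - 1478 = 16 - 1478 = -1462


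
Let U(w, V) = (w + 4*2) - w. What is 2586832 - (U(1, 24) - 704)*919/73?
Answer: 189478360/73 ≈ 2.5956e+6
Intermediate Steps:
U(w, V) = 8 (U(w, V) = (w + 8) - w = (8 + w) - w = 8)
2586832 - (U(1, 24) - 704)*919/73 = 2586832 - (8 - 704)*919/73 = 2586832 - (-696)*919*(1/73) = 2586832 - (-696)*919/73 = 2586832 - 1*(-639624/73) = 2586832 + 639624/73 = 189478360/73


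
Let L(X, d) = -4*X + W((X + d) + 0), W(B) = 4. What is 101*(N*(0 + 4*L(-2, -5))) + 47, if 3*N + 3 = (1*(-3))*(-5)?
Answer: 19439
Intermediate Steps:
L(X, d) = 4 - 4*X (L(X, d) = -4*X + 4 = 4 - 4*X)
N = 4 (N = -1 + ((1*(-3))*(-5))/3 = -1 + (-3*(-5))/3 = -1 + (1/3)*15 = -1 + 5 = 4)
101*(N*(0 + 4*L(-2, -5))) + 47 = 101*(4*(0 + 4*(4 - 4*(-2)))) + 47 = 101*(4*(0 + 4*(4 + 8))) + 47 = 101*(4*(0 + 4*12)) + 47 = 101*(4*(0 + 48)) + 47 = 101*(4*48) + 47 = 101*192 + 47 = 19392 + 47 = 19439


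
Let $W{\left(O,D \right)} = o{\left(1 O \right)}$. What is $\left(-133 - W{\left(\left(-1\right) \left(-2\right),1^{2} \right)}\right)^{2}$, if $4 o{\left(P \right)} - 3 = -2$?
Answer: $\frac{284089}{16} \approx 17756.0$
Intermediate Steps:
$o{\left(P \right)} = \frac{1}{4}$ ($o{\left(P \right)} = \frac{3}{4} + \frac{1}{4} \left(-2\right) = \frac{3}{4} - \frac{1}{2} = \frac{1}{4}$)
$W{\left(O,D \right)} = \frac{1}{4}$
$\left(-133 - W{\left(\left(-1\right) \left(-2\right),1^{2} \right)}\right)^{2} = \left(-133 - \frac{1}{4}\right)^{2} = \left(- \frac{533}{4}\right)^{2} = \frac{284089}{16}$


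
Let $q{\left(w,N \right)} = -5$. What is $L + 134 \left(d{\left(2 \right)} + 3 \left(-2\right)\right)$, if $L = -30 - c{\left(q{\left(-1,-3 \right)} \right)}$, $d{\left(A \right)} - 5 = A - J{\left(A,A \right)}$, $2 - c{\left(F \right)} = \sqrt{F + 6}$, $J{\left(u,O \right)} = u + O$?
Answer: $-433$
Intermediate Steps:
$J{\left(u,O \right)} = O + u$
$c{\left(F \right)} = 2 - \sqrt{6 + F}$ ($c{\left(F \right)} = 2 - \sqrt{F + 6} = 2 - \sqrt{6 + F}$)
$d{\left(A \right)} = 5 - A$ ($d{\left(A \right)} = 5 + \left(A - \left(A + A\right)\right) = 5 + \left(A - 2 A\right) = 5 - A$)
$L = -31$ ($L = -30 - \left(2 - \sqrt{6 - 5}\right) = -30 - \left(2 - \sqrt{1}\right) = -30 - \left(2 - 1\right) = -30 - 1 = -31$)
$L + 134 \left(d{\left(2 \right)} + 3 \left(-2\right)\right) = -31 + 134 \left(\left(5 - 2\right) + 3 \left(-2\right)\right) = -31 + 134 \left(\left(5 - 2\right) - 6\right) = -31 + 134 \left(3 - 6\right) = -31 + 134 \left(-3\right) = -31 - 402 = -433$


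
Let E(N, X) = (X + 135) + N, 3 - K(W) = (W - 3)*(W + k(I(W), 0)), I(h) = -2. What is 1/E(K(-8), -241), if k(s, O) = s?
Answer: -1/213 ≈ -0.0046948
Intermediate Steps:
K(W) = 3 - (-3 + W)*(-2 + W) (K(W) = 3 - (W - 3)*(W - 2) = 3 - (-3 + W)*(-2 + W))
E(N, X) = 135 + N + X (E(N, X) = (135 + X) + N = 135 + N + X)
1/E(K(-8), -241) = 1/(135 + (-3 - 1*(-8)² + 5*(-8)) - 241) = 1/(135 + (-3 - 1*64 - 40) - 241) = 1/(135 + (-3 - 64 - 40) - 241) = 1/(135 - 107 - 241) = 1/(-213) = -1/213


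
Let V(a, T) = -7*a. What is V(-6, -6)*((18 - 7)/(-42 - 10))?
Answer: -231/26 ≈ -8.8846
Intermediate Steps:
V(-6, -6)*((18 - 7)/(-42 - 10)) = (-7*(-6))*((18 - 7)/(-42 - 10)) = 42*(11/(-52)) = 42*(11*(-1/52)) = 42*(-11/52) = -231/26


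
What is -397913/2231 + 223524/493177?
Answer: -195742857557/1100277887 ≈ -177.90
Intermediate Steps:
-397913/2231 + 223524/493177 = -195742857557/1100277887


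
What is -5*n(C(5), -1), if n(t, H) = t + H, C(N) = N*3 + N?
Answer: -95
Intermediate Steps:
C(N) = 4*N (C(N) = 3*N + N = 4*N)
n(t, H) = H + t
-5*n(C(5), -1) = -5*(-1 + 4*5) = -5*(-1 + 20) = -5*19 = -95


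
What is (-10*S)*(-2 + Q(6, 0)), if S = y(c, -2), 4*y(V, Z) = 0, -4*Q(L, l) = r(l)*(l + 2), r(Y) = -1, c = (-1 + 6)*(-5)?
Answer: 0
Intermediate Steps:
c = -25 (c = 5*(-5) = -25)
Q(L, l) = 1/2 + l/4 (Q(L, l) = -(-1)*(l + 2)/4 = -(-1)*(2 + l)/4 = -(-2 - l)/4 = 1/2 + l/4)
y(V, Z) = 0 (y(V, Z) = (1/4)*0 = 0)
S = 0
(-10*S)*(-2 + Q(6, 0)) = (-10*0)*(-2 + (1/2 + (1/4)*0)) = 0*(-2 + (1/2 + 0)) = 0*(-2 + 1/2) = 0*(-3/2) = 0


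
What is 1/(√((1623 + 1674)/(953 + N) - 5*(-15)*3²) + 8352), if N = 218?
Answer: 1630032/13613894977 - √929448462/81683369862 ≈ 0.00011936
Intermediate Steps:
1/(√((1623 + 1674)/(953 + N) - 5*(-15)*3²) + 8352) = 1/(√((1623 + 1674)/(953 + 218) - 5*(-15)*3²) + 8352) = 1/(√(3297/1171 + 75*9) + 8352) = 1/(√(3297*(1/1171) + 675) + 8352) = 1/(√(3297/1171 + 675) + 8352) = 1/(√(793722/1171) + 8352) = 1/(√929448462/1171 + 8352) = 1/(8352 + √929448462/1171)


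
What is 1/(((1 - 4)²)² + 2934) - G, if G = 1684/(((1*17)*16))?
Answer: -1269247/205020 ≈ -6.1908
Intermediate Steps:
G = 421/68 (G = 1684/((17*16)) = 1684/272 = 1684*(1/272) = 421/68 ≈ 6.1912)
1/(((1 - 4)²)² + 2934) - G = 1/(((1 - 4)²)² + 2934) - 1*421/68 = 1/(((-3)²)² + 2934) - 421/68 = 1/(9² + 2934) - 421/68 = 1/(81 + 2934) - 421/68 = 1/3015 - 421/68 = -1269247/205020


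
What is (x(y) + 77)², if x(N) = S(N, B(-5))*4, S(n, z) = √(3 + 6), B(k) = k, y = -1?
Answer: 7921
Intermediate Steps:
S(n, z) = 3 (S(n, z) = √9 = 3)
x(N) = 12 (x(N) = 3*4 = 12)
(x(y) + 77)² = (12 + 77)² = 89² = 7921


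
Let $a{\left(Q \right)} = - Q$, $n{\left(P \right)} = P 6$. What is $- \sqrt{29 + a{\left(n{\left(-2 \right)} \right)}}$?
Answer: $- \sqrt{41} \approx -6.4031$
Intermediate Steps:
$n{\left(P \right)} = 6 P$
$- \sqrt{29 + a{\left(n{\left(-2 \right)} \right)}} = - \sqrt{29 - 6 \left(-2\right)} = - \sqrt{29 - -12} = - \sqrt{29 + 12} = - \sqrt{41}$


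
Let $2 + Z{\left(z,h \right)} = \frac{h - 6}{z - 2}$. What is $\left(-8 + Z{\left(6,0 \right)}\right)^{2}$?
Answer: $\frac{529}{4} \approx 132.25$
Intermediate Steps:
$Z{\left(z,h \right)} = -2 + \frac{-6 + h}{-2 + z}$ ($Z{\left(z,h \right)} = -2 + \frac{h - 6}{z - 2} = -2 + \frac{-6 + h}{-2 + z}$)
$\left(-8 + Z{\left(6,0 \right)}\right)^{2} = \left(-8 + \frac{-2 + 0 - 12}{-2 + 6}\right)^{2} = \left(-8 + \frac{-2 + 0 - 12}{4}\right)^{2} = \left(-8 + \frac{1}{4} \left(-14\right)\right)^{2} = \left(-8 - \frac{7}{2}\right)^{2} = \left(- \frac{23}{2}\right)^{2} = \frac{529}{4}$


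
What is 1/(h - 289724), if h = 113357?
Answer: -1/176367 ≈ -5.6700e-6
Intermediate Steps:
1/(h - 289724) = 1/(113357 - 289724) = 1/(-176367) = -1/176367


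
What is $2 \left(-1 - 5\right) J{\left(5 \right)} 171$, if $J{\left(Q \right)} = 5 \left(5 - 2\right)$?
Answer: $-30780$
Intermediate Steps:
$J{\left(Q \right)} = 15$ ($J{\left(Q \right)} = 5 \cdot 3 = 15$)
$2 \left(-1 - 5\right) J{\left(5 \right)} 171 = 2 \left(-1 - 5\right) 15 \cdot 171 = 2 \left(-6\right) 15 \cdot 171 = \left(-12\right) 15 \cdot 171 = \left(-180\right) 171 = -30780$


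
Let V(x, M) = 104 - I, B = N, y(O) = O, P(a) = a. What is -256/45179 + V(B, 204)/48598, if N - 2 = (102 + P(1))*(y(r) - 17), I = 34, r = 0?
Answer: -4639279/1097804521 ≈ -0.0042260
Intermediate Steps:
N = -1749 (N = 2 + (102 + 1)*(0 - 17) = 2 + 103*(-17) = 2 - 1751 = -1749)
B = -1749
V(x, M) = 70 (V(x, M) = 104 - 1*34 = 104 - 34 = 70)
-256/45179 + V(B, 204)/48598 = -256/45179 + 70/48598 = -256*1/45179 + 70*(1/48598) = -256/45179 + 35/24299 = -4639279/1097804521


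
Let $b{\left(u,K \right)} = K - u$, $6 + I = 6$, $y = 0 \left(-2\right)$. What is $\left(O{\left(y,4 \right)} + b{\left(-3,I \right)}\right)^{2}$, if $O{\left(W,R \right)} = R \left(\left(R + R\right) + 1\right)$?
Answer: $1521$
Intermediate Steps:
$y = 0$
$O{\left(W,R \right)} = R \left(1 + 2 R\right)$ ($O{\left(W,R \right)} = R \left(2 R + 1\right) = R \left(1 + 2 R\right)$)
$I = 0$ ($I = -6 + 6 = 0$)
$\left(O{\left(y,4 \right)} + b{\left(-3,I \right)}\right)^{2} = \left(4 \left(1 + 2 \cdot 4\right) + \left(0 - -3\right)\right)^{2} = \left(4 \left(1 + 8\right) + \left(0 + 3\right)\right)^{2} = \left(4 \cdot 9 + 3\right)^{2} = \left(36 + 3\right)^{2} = 39^{2} = 1521$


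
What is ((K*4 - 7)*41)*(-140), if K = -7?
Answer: 200900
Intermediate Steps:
((K*4 - 7)*41)*(-140) = ((-7*4 - 7)*41)*(-140) = ((-28 - 7)*41)*(-140) = -35*41*(-140) = -1435*(-140) = 200900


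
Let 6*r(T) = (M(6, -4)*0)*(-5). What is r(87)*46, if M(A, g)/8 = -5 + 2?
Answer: 0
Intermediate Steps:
M(A, g) = -24 (M(A, g) = 8*(-5 + 2) = 8*(-3) = -24)
r(T) = 0 (r(T) = (-24*0*(-5))/6 = (0*(-5))/6 = (⅙)*0 = 0)
r(87)*46 = 0*46 = 0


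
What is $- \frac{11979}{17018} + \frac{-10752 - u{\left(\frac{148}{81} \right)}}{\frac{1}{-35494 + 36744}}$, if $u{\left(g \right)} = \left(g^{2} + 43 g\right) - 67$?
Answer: $- \frac{1502725067486719}{111655098} \approx -1.3459 \cdot 10^{7}$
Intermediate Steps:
$u{\left(g \right)} = -67 + g^{2} + 43 g$
$- \frac{11979}{17018} + \frac{-10752 - u{\left(\frac{148}{81} \right)}}{\frac{1}{-35494 + 36744}} = - \frac{11979}{17018} + \frac{-10752 - \left(-67 + \left(\frac{148}{81}\right)^{2} + 43 \cdot \frac{148}{81}\right)}{\frac{1}{-35494 + 36744}} = \left(-11979\right) \frac{1}{17018} + \frac{-10752 - \left(-67 + \left(148 \cdot \frac{1}{81}\right)^{2} + 43 \cdot 148 \cdot \frac{1}{81}\right)}{\frac{1}{1250}} = - \frac{11979}{17018} + \left(-10752 - \left(-67 + \left(\frac{148}{81}\right)^{2} + 43 \cdot \frac{148}{81}\right)\right) \frac{1}{\frac{1}{1250}} = - \frac{11979}{17018} + \left(-10752 - \left(-67 + \frac{21904}{6561} + \frac{6364}{81}\right)\right) 1250 = - \frac{11979}{17018} + \left(-10752 - \frac{97801}{6561}\right) 1250 = - \frac{11979}{17018} - \frac{88302091250}{6561} = - \frac{1502725067486719}{111655098}$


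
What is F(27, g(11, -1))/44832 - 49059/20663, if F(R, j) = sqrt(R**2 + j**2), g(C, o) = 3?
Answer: -49059/20663 + sqrt(82)/14944 ≈ -2.3736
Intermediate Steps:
F(27, g(11, -1))/44832 - 49059/20663 = sqrt(27**2 + 3**2)/44832 - 49059/20663 = sqrt(729 + 9)*(1/44832) - 49059*1/20663 = sqrt(738)*(1/44832) - 49059/20663 = (3*sqrt(82))*(1/44832) - 49059/20663 = sqrt(82)/14944 - 49059/20663 = -49059/20663 + sqrt(82)/14944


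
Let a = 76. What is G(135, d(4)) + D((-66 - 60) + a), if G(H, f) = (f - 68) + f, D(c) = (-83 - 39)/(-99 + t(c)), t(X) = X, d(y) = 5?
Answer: -8520/149 ≈ -57.181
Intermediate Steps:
D(c) = -122/(-99 + c) (D(c) = (-83 - 39)/(-99 + c) = -122/(-99 + c))
G(H, f) = -68 + 2*f (G(H, f) = (-68 + f) + f = -68 + 2*f)
G(135, d(4)) + D((-66 - 60) + a) = (-68 + 2*5) - 122/(-99 + ((-66 - 60) + 76)) = (-68 + 10) - 122/(-99 + (-126 + 76)) = -58 - 122/(-99 - 50) = -58 - 122/(-149) = -58 - 122*(-1/149) = -58 + 122/149 = -8520/149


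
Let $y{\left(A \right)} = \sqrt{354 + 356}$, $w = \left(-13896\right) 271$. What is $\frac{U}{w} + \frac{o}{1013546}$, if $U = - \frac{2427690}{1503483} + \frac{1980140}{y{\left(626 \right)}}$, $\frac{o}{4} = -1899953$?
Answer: $- \frac{3585743306301160933}{478211302194561324} - \frac{99007 \sqrt{710}}{133686468} \approx -7.518$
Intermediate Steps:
$o = -7599812$ ($o = 4 \left(-1899953\right) = -7599812$)
$w = -3765816$
$y{\left(A \right)} = \sqrt{710}$
$U = - \frac{809230}{501161} + \frac{198014 \sqrt{710}}{71}$ ($U = - \frac{2427690}{1503483} + \frac{1980140}{\sqrt{710}} = \left(-2427690\right) \frac{1}{1503483} + 1980140 \frac{\sqrt{710}}{710} = - \frac{809230}{501161} + \frac{198014 \sqrt{710}}{71} \approx 74312.0$)
$\frac{U}{w} + \frac{o}{1013546} = \frac{- \frac{809230}{501161} + \frac{198014 \sqrt{710}}{71}}{-3765816} - \frac{7599812}{1013546} = \left(- \frac{809230}{501161} + \frac{198014 \sqrt{710}}{71}\right) \left(- \frac{1}{3765816}\right) - \frac{3799906}{506773} = \left(\frac{404615}{943640056188} - \frac{99007 \sqrt{710}}{133686468}\right) - \frac{3799906}{506773} = - \frac{3585743306301160933}{478211302194561324} - \frac{99007 \sqrt{710}}{133686468}$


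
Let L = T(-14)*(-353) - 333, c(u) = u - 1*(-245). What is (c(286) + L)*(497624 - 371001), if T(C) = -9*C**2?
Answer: 78872200470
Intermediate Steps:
c(u) = 245 + u (c(u) = u + 245 = 245 + u)
L = 622359 (L = -9*(-14)**2*(-353) - 333 = -9*196*(-353) - 333 = -1764*(-353) - 333 = 622692 - 333 = 622359)
(c(286) + L)*(497624 - 371001) = ((245 + 286) + 622359)*(497624 - 371001) = (531 + 622359)*126623 = 622890*126623 = 78872200470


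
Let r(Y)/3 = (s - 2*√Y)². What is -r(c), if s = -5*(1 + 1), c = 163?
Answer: -2256 - 120*√163 ≈ -3788.1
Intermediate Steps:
s = -10 (s = -5*2 = -10)
r(Y) = 3*(-10 - 2*√Y)²
-r(c) = -12*(5 + √163)²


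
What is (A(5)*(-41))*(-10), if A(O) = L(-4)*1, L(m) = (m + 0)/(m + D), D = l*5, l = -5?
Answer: 1640/29 ≈ 56.552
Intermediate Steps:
D = -25 (D = -5*5 = -25)
L(m) = m/(-25 + m) (L(m) = (m + 0)/(m - 25) = m/(-25 + m))
A(O) = 4/29 (A(O) = -4/(-25 - 4)*1 = -4/(-29)*1 = -4*(-1/29)*1 = (4/29)*1 = 4/29)
(A(5)*(-41))*(-10) = ((4/29)*(-41))*(-10) = -164/29*(-10) = 1640/29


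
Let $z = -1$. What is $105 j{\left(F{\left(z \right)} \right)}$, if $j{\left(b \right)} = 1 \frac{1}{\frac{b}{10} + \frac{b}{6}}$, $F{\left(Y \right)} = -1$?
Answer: $- \frac{1575}{4} \approx -393.75$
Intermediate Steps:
$j{\left(b \right)} = \frac{15}{4 b}$ ($j{\left(b \right)} = 1 \frac{1}{b \frac{1}{10} + b \frac{1}{6}} = 1 \frac{1}{\frac{b}{10} + \frac{b}{6}} = 1 \frac{1}{\frac{4}{15} b} = 1 \frac{15}{4 b} = \frac{15}{4 b}$)
$105 j{\left(F{\left(z \right)} \right)} = 105 \frac{15}{4 \left(-1\right)} = 105 \cdot \frac{15}{4} \left(-1\right) = 105 \left(- \frac{15}{4}\right) = - \frac{1575}{4}$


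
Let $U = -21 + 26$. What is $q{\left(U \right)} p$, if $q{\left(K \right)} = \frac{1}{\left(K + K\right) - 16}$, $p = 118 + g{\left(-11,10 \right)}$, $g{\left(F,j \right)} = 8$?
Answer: $-21$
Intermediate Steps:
$p = 126$ ($p = 118 + 8 = 126$)
$U = 5$
$q{\left(K \right)} = \frac{1}{-16 + 2 K}$ ($q{\left(K \right)} = \frac{1}{2 K - 16} = \frac{1}{-16 + 2 K}$)
$q{\left(U \right)} p = \frac{1}{2 \left(-8 + 5\right)} 126 = \frac{1}{2 \left(-3\right)} 126 = \frac{1}{2} \left(- \frac{1}{3}\right) 126 = \left(- \frac{1}{6}\right) 126 = -21$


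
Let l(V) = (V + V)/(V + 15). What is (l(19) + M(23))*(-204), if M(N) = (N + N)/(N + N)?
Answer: -432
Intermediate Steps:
M(N) = 1 (M(N) = (2*N)/((2*N)) = (2*N)*(1/(2*N)) = 1)
l(V) = 2*V/(15 + V) (l(V) = (2*V)/(15 + V) = 2*V/(15 + V))
(l(19) + M(23))*(-204) = (2*19/(15 + 19) + 1)*(-204) = (2*19/34 + 1)*(-204) = (2*19*(1/34) + 1)*(-204) = (19/17 + 1)*(-204) = (36/17)*(-204) = -432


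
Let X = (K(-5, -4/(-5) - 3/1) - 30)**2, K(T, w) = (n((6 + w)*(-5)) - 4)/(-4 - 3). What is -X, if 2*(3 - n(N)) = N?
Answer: -190969/196 ≈ -974.33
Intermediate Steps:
n(N) = 3 - N/2
K(T, w) = -2 - 5*w/14 (K(T, w) = ((3 - (6 + w)*(-5)/2) - 4)/(-4 - 3) = ((3 - (-30 - 5*w)/2) - 4)/(-7) = ((3 + (15 + 5*w/2)) - 4)*(-1/7) = ((18 + 5*w/2) - 4)*(-1/7) = (14 + 5*w/2)*(-1/7) = -2 - 5*w/14)
X = 190969/196 (X = ((-2 - 5*(-4/(-5) - 3/1)/14) - 30)**2 = ((-2 - 5*(-4*(-1/5) - 3*1)/14) - 30)**2 = ((-2 - 5*(4/5 - 3)/14) - 30)**2 = ((-2 - 5/14*(-11/5)) - 30)**2 = ((-2 + 11/14) - 30)**2 = (-17/14 - 30)**2 = (-437/14)**2 = 190969/196 ≈ 974.33)
-X = -1*190969/196 = -190969/196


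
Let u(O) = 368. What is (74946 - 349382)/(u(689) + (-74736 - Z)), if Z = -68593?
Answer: 274436/5775 ≈ 47.521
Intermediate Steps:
(74946 - 349382)/(u(689) + (-74736 - Z)) = (74946 - 349382)/(368 + (-74736 - 1*(-68593))) = -274436/(368 + (-74736 + 68593)) = -274436/(368 - 6143) = -274436/(-5775) = -274436*(-1/5775) = 274436/5775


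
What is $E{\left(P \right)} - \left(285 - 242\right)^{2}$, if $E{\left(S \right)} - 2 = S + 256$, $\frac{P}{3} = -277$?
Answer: $-2422$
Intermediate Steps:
$P = -831$ ($P = 3 \left(-277\right) = -831$)
$E{\left(S \right)} = 258 + S$ ($E{\left(S \right)} = 2 + \left(S + 256\right) = 2 + \left(256 + S\right) = 258 + S$)
$E{\left(P \right)} - \left(285 - 242\right)^{2} = \left(258 - 831\right) - \left(285 - 242\right)^{2} = -573 - 43^{2} = -573 - 1849 = -2422$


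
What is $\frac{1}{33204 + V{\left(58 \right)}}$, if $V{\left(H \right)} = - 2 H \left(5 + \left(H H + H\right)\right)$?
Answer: $- \frac{1}{364328} \approx -2.7448 \cdot 10^{-6}$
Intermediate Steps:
$V{\left(H \right)} = - 2 H \left(5 + H + H^{2}\right)$ ($V{\left(H \right)} = - 2 H \left(5 + \left(H^{2} + H\right)\right) = - 2 H \left(5 + \left(H + H^{2}\right)\right) = - 2 H \left(5 + H + H^{2}\right)$)
$\frac{1}{33204 + V{\left(58 \right)}} = \frac{1}{33204 - 116 \left(5 + 58 + 58^{2}\right)} = \frac{1}{33204 - 116 \left(5 + 58 + 3364\right)} = \frac{1}{33204 - 116 \cdot 3427} = \frac{1}{33204 - 397532} = \frac{1}{-364328} = - \frac{1}{364328}$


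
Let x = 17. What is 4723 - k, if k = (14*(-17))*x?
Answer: 8769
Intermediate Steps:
k = -4046 (k = (14*(-17))*17 = -238*17 = -4046)
4723 - k = 4723 - 1*(-4046) = 4723 + 4046 = 8769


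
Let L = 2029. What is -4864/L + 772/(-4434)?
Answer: -11566682/4498293 ≈ -2.5714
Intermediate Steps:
-4864/L + 772/(-4434) = -4864/2029 + 772/(-4434) = -4864*1/2029 + 772*(-1/4434) = -4864/2029 - 386/2217 = -11566682/4498293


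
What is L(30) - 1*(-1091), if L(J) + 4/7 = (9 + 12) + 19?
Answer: 7913/7 ≈ 1130.4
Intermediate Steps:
L(J) = 276/7 (L(J) = -4/7 + ((9 + 12) + 19) = -4/7 + (21 + 19) = -4/7 + 40 = 276/7)
L(30) - 1*(-1091) = 276/7 - 1*(-1091) = 276/7 + 1091 = 7913/7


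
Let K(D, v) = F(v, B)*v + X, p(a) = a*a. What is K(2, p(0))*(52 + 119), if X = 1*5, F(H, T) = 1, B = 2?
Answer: 855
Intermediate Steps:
p(a) = a**2
X = 5
K(D, v) = 5 + v (K(D, v) = 1*v + 5 = v + 5 = 5 + v)
K(2, p(0))*(52 + 119) = (5 + 0**2)*(52 + 119) = (5 + 0)*171 = 5*171 = 855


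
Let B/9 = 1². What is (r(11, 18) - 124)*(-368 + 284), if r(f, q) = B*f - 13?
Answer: 3192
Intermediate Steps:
B = 9 (B = 9*1² = 9*1 = 9)
r(f, q) = -13 + 9*f (r(f, q) = 9*f - 13 = -13 + 9*f)
(r(11, 18) - 124)*(-368 + 284) = ((-13 + 9*11) - 124)*(-368 + 284) = ((-13 + 99) - 124)*(-84) = (86 - 124)*(-84) = -38*(-84) = 3192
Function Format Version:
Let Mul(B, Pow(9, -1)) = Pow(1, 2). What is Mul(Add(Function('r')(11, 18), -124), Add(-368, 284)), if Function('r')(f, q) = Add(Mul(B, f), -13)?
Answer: 3192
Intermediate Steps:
B = 9 (B = Mul(9, Pow(1, 2)) = Mul(9, 1) = 9)
Function('r')(f, q) = Add(-13, Mul(9, f)) (Function('r')(f, q) = Add(Mul(9, f), -13) = Add(-13, Mul(9, f)))
Mul(Add(Function('r')(11, 18), -124), Add(-368, 284)) = Mul(Add(Add(-13, Mul(9, 11)), -124), Add(-368, 284)) = Mul(Add(Add(-13, 99), -124), -84) = Mul(Add(86, -124), -84) = Mul(-38, -84) = 3192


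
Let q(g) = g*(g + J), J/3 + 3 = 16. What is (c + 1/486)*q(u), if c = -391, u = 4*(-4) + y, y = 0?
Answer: 34964600/243 ≈ 1.4389e+5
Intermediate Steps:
J = 39 (J = -9 + 3*16 = -9 + 48 = 39)
u = -16 (u = 4*(-4) + 0 = -16 + 0 = -16)
q(g) = g*(39 + g) (q(g) = g*(g + 39) = g*(39 + g))
(c + 1/486)*q(u) = (-391 + 1/486)*(-16*(39 - 16)) = (-391 + 1/486)*(-16*23) = -190025/486*(-368) = 34964600/243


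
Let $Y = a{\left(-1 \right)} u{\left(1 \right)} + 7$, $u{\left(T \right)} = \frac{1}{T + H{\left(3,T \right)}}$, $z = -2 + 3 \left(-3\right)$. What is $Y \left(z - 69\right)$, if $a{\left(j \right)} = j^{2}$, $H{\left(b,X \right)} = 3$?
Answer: $-580$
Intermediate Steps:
$z = -11$ ($z = -2 - 9 = -11$)
$u{\left(T \right)} = \frac{1}{3 + T}$ ($u{\left(T \right)} = \frac{1}{T + 3} = \frac{1}{3 + T}$)
$Y = \frac{29}{4}$ ($Y = \frac{\left(-1\right)^{2}}{3 + 1} + 7 = 1 \cdot \frac{1}{4} + 7 = \frac{1}{4} + 7 = \frac{29}{4} \approx 7.25$)
$Y \left(z - 69\right) = \frac{29 \left(-11 - 69\right)}{4} = \frac{29}{4} \left(-80\right) = -580$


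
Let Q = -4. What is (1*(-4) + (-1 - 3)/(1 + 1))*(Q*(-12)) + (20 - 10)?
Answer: -278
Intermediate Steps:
(1*(-4) + (-1 - 3)/(1 + 1))*(Q*(-12)) + (20 - 10) = (1*(-4) + (-1 - 3)/(1 + 1))*(-4*(-12)) + (20 - 10) = (-4 - 4/2)*48 + 10 = (-4 - 4*1/2)*48 + 10 = (-4 - 2)*48 + 10 = -6*48 + 10 = -288 + 10 = -278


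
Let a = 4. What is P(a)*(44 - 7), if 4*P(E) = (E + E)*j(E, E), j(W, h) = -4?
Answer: -296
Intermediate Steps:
P(E) = -2*E (P(E) = ((E + E)*(-4))/4 = ((2*E)*(-4))/4 = (-8*E)/4 = -2*E)
P(a)*(44 - 7) = (-2*4)*(44 - 7) = -8*37 = -296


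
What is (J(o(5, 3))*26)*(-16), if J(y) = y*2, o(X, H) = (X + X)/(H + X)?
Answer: -1040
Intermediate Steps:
o(X, H) = 2*X/(H + X) (o(X, H) = (2*X)/(H + X) = 2*X/(H + X))
J(y) = 2*y
(J(o(5, 3))*26)*(-16) = ((2*(2*5/(3 + 5)))*26)*(-16) = ((2*(2*5/8))*26)*(-16) = ((2*(2*5*(⅛)))*26)*(-16) = ((2*(5/4))*26)*(-16) = ((5/2)*26)*(-16) = 65*(-16) = -1040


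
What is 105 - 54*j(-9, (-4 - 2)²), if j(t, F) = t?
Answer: 591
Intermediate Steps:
105 - 54*j(-9, (-4 - 2)²) = 105 - 54*(-9) = 105 + 486 = 591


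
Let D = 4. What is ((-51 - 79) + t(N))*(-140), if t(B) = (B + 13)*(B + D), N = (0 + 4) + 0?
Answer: -840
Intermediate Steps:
N = 4 (N = 4 + 0 = 4)
t(B) = (4 + B)*(13 + B) (t(B) = (B + 13)*(B + 4) = (13 + B)*(4 + B) = (4 + B)*(13 + B))
((-51 - 79) + t(N))*(-140) = ((-51 - 79) + (52 + 4² + 17*4))*(-140) = (-130 + (52 + 16 + 68))*(-140) = (-130 + 136)*(-140) = 6*(-140) = -840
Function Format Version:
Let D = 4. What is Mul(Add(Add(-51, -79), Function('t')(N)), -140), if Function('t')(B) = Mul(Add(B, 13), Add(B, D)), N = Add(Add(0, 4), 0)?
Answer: -840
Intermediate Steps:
N = 4 (N = Add(4, 0) = 4)
Function('t')(B) = Mul(Add(4, B), Add(13, B)) (Function('t')(B) = Mul(Add(B, 13), Add(B, 4)) = Mul(Add(13, B), Add(4, B)) = Mul(Add(4, B), Add(13, B)))
Mul(Add(Add(-51, -79), Function('t')(N)), -140) = Mul(Add(Add(-51, -79), Add(52, Pow(4, 2), Mul(17, 4))), -140) = Mul(Add(-130, Add(52, 16, 68)), -140) = Mul(Add(-130, 136), -140) = Mul(6, -140) = -840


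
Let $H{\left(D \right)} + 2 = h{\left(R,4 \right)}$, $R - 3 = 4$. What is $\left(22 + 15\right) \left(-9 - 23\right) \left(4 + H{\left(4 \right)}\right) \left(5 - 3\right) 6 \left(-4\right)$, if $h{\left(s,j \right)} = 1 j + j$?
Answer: $568320$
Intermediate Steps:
$R = 7$ ($R = 3 + 4 = 7$)
$h{\left(s,j \right)} = 2 j$ ($h{\left(s,j \right)} = j + j = 2 j$)
$H{\left(D \right)} = 6$ ($H{\left(D \right)} = -2 + 2 \cdot 4 = -2 + 8 = 6$)
$\left(22 + 15\right) \left(-9 - 23\right) \left(4 + H{\left(4 \right)}\right) \left(5 - 3\right) 6 \left(-4\right) = \left(22 + 15\right) \left(-9 - 23\right) \left(4 + 6\right) \left(5 - 3\right) 6 \left(-4\right) = 37 \left(-32\right) 10 \cdot 2 \cdot 6 \left(-4\right) = - 1184 \cdot 20 \cdot 6 \left(-4\right) = \left(-1184\right) 120 \left(-4\right) = \left(-142080\right) \left(-4\right) = 568320$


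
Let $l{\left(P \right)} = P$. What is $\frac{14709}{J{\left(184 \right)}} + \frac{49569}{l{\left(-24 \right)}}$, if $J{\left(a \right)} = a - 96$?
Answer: $- \frac{41761}{22} \approx -1898.2$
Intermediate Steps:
$J{\left(a \right)} = -96 + a$ ($J{\left(a \right)} = a - 96 = -96 + a$)
$\frac{14709}{J{\left(184 \right)}} + \frac{49569}{l{\left(-24 \right)}} = \frac{14709}{-96 + 184} + \frac{49569}{-24} = \frac{14709}{88} + 49569 \left(- \frac{1}{24}\right) = 14709 \cdot \frac{1}{88} - \frac{16523}{8} = \frac{14709}{88} - \frac{16523}{8} = - \frac{41761}{22}$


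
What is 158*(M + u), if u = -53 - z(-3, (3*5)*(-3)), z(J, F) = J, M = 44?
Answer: -948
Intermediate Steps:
u = -50 (u = -53 - 1*(-3) = -53 + 3 = -50)
158*(M + u) = 158*(44 - 50) = 158*(-6) = -948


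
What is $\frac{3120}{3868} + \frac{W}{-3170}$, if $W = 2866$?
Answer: $- \frac{149411}{1532695} \approx -0.097483$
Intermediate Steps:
$\frac{3120}{3868} + \frac{W}{-3170} = \frac{3120}{3868} + \frac{2866}{-3170} = 3120 \cdot \frac{1}{3868} + 2866 \left(- \frac{1}{3170}\right) = \frac{780}{967} - \frac{1433}{1585} = - \frac{149411}{1532695}$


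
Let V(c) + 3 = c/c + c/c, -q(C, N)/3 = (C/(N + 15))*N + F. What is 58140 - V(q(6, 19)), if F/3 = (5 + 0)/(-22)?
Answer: 58141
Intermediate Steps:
F = -15/22 (F = 3*((5 + 0)/(-22)) = 3*(5*(-1/22)) = 3*(-5/22) = -15/22 ≈ -0.68182)
q(C, N) = 45/22 - 3*C*N/(15 + N) (q(C, N) = -3*((C/(N + 15))*N - 15/22) = -3*((C/(15 + N))*N - 15/22) = -3*(C*N/(15 + N) - 15/22) = -3*(-15/22 + C*N/(15 + N)) = 45/22 - 3*C*N/(15 + N))
V(c) = -1 (V(c) = -3 + (c/c + c/c) = -3 + (1 + 1) = -3 + 2 = -1)
58140 - V(q(6, 19)) = 58140 - 1*(-1) = 58140 + 1 = 58141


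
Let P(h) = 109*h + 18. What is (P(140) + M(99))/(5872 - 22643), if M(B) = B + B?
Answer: -15476/16771 ≈ -0.92278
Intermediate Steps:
M(B) = 2*B
P(h) = 18 + 109*h
(P(140) + M(99))/(5872 - 22643) = ((18 + 109*140) + 2*99)/(5872 - 22643) = ((18 + 15260) + 198)/(-16771) = (15278 + 198)*(-1/16771) = 15476*(-1/16771) = -15476/16771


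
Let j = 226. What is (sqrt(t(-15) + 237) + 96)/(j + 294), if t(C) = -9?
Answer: 12/65 + sqrt(57)/260 ≈ 0.21365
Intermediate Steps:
(sqrt(t(-15) + 237) + 96)/(j + 294) = (sqrt(-9 + 237) + 96)/(226 + 294) = (sqrt(228) + 96)/520 = (2*sqrt(57) + 96)*(1/520) = (96 + 2*sqrt(57))*(1/520) = 12/65 + sqrt(57)/260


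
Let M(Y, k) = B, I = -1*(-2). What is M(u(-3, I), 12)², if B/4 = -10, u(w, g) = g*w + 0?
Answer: 1600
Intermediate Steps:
I = 2
u(w, g) = g*w
B = -40 (B = 4*(-10) = -40)
M(Y, k) = -40
M(u(-3, I), 12)² = (-40)² = 1600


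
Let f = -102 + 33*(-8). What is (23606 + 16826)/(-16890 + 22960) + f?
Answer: -1090594/3035 ≈ -359.34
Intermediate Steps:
f = -366 (f = -102 - 264 = -366)
(23606 + 16826)/(-16890 + 22960) + f = (23606 + 16826)/(-16890 + 22960) - 366 = 40432/6070 - 366 = 40432*(1/6070) - 366 = 20216/3035 - 366 = -1090594/3035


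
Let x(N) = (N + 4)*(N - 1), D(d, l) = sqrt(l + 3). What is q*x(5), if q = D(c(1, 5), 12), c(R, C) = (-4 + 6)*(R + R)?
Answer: 36*sqrt(15) ≈ 139.43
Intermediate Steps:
c(R, C) = 4*R (c(R, C) = 2*(2*R) = 4*R)
D(d, l) = sqrt(3 + l)
x(N) = (-1 + N)*(4 + N) (x(N) = (4 + N)*(-1 + N) = (-1 + N)*(4 + N))
q = sqrt(15) (q = sqrt(3 + 12) = sqrt(15) ≈ 3.8730)
q*x(5) = sqrt(15)*(-4 + 5**2 + 3*5) = sqrt(15)*(-4 + 25 + 15) = sqrt(15)*36 = 36*sqrt(15)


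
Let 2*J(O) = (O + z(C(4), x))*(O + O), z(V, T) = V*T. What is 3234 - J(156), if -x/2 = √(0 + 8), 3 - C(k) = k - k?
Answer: -21102 + 1872*√2 ≈ -18455.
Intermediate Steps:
C(k) = 3 (C(k) = 3 - (k - k) = 3 - 1*0 = 3 + 0 = 3)
x = -4*√2 (x = -2*√(0 + 8) = -4*√2 ≈ -5.6569)
z(V, T) = T*V
J(O) = O*(O - 12*√2) (J(O) = ((O - 4*√2*3)*(O + O))/2 = ((O - 12*√2)*(2*O))/2 = (2*O*(O - 12*√2))/2 = O*(O - 12*√2))
3234 - J(156) = 3234 - 156*(156 - 12*√2) = 3234 - (24336 - 1872*√2) = 3234 + (-24336 + 1872*√2) = -21102 + 1872*√2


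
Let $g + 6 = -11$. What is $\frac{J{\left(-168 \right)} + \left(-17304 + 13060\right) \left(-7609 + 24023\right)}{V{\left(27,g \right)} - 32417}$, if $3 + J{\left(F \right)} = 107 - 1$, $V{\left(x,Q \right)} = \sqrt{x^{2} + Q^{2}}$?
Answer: $\frac{2258197816721}{1050860871} + \frac{69660913 \sqrt{1018}}{1050860871} \approx 2151.0$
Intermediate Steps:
$g = -17$ ($g = -6 - 11 = -17$)
$V{\left(x,Q \right)} = \sqrt{Q^{2} + x^{2}}$
$J{\left(F \right)} = 103$ ($J{\left(F \right)} = -3 + \left(107 - 1\right) = -3 + 106 = 103$)
$\frac{J{\left(-168 \right)} + \left(-17304 + 13060\right) \left(-7609 + 24023\right)}{V{\left(27,g \right)} - 32417} = \frac{103 + \left(-17304 + 13060\right) \left(-7609 + 24023\right)}{\sqrt{\left(-17\right)^{2} + 27^{2}} - 32417} = \frac{103 - 69661016}{\sqrt{289 + 729} - 32417} = \frac{103 - 69661016}{\sqrt{1018} - 32417} = - \frac{69660913}{-32417 + \sqrt{1018}}$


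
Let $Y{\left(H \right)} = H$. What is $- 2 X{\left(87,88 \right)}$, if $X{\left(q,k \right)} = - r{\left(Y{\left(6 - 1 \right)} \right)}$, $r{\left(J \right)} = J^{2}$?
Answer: $50$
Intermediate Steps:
$X{\left(q,k \right)} = -25$ ($X{\left(q,k \right)} = - \left(6 - 1\right)^{2} = - 5^{2} = \left(-1\right) 25 = -25$)
$- 2 X{\left(87,88 \right)} = \left(-2\right) \left(-25\right) = 50$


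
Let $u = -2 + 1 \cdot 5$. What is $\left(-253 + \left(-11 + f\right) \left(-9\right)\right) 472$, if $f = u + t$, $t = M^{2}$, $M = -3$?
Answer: $-123664$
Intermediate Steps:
$t = 9$ ($t = \left(-3\right)^{2} = 9$)
$u = 3$ ($u = -2 + 5 = 3$)
$f = 12$ ($f = 3 + 9 = 12$)
$\left(-253 + \left(-11 + f\right) \left(-9\right)\right) 472 = \left(-253 + \left(-11 + 12\right) \left(-9\right)\right) 472 = \left(-253 + 1 \left(-9\right)\right) 472 = \left(-253 - 9\right) 472 = \left(-262\right) 472 = -123664$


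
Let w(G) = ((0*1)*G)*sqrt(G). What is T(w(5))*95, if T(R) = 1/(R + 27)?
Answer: 95/27 ≈ 3.5185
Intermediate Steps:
w(G) = 0 (w(G) = (0*G)*sqrt(G) = 0*sqrt(G) = 0)
T(R) = 1/(27 + R)
T(w(5))*95 = 95/(27 + 0) = 95/27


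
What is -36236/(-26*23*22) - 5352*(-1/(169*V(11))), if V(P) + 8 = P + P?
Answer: 1501397/299299 ≈ 5.0164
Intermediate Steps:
V(P) = -8 + 2*P (V(P) = -8 + (P + P) = -8 + 2*P)
-36236/(-26*23*22) - 5352*(-1/(169*V(11))) = -36236/(-26*23*22) - 5352*(-1/(169*(-8 + 2*11))) = -36236/((-598*22)) - 5352*(-1/(169*(-8 + 22))) = -36236/(-13156) - 5352/(14*(-169)) = -36236*(-1/13156) - 5352/(-2366) = 9059/3289 - 5352*(-1/2366) = 9059/3289 + 2676/1183 = 1501397/299299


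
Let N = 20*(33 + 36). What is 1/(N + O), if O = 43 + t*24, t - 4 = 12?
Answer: 1/1807 ≈ 0.00055340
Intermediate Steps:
t = 16 (t = 4 + 12 = 16)
N = 1380 (N = 20*69 = 1380)
O = 427 (O = 43 + 16*24 = 43 + 384 = 427)
1/(N + O) = 1/(1380 + 427) = 1/1807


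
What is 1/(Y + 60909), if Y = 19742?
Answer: 1/80651 ≈ 1.2399e-5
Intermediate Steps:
1/(Y + 60909) = 1/(19742 + 60909) = 1/80651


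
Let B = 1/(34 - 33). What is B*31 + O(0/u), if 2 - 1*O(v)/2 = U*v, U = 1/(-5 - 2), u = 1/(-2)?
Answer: 35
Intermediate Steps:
u = -½ ≈ -0.50000
U = -⅐ (U = 1/(-7) = -⅐ ≈ -0.14286)
B = 1 (B = 1/1 = 1)
O(v) = 4 + 2*v/7 (O(v) = 4 - (-2)*v/7 = 4 + 2*v/7)
B*31 + O(0/u) = 1*31 + (4 + 2*(0/(-½))/7) = 31 + (4 + 2*(0*(-2))/7) = 31 + (4 + (2/7)*0) = 31 + (4 + 0) = 31 + 4 = 35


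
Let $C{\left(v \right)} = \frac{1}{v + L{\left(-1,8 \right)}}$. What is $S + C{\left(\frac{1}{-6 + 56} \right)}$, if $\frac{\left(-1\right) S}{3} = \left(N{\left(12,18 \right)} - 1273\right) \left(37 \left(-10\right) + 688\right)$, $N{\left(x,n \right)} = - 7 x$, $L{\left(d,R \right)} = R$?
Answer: $\frac{519125828}{401} \approx 1.2946 \cdot 10^{6}$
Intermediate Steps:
$C{\left(v \right)} = \frac{1}{8 + v}$ ($C{\left(v \right)} = \frac{1}{v + 8} = \frac{1}{8 + v}$)
$S = 1294578$ ($S = - 3 \left(\left(-7\right) 12 - 1273\right) \left(37 \left(-10\right) + 688\right) = - 3 \left(-84 - 1273\right) \left(-370 + 688\right) = - 3 \left(\left(-1357\right) 318\right) = \left(-3\right) \left(-431526\right) = 1294578$)
$S + C{\left(\frac{1}{-6 + 56} \right)} = 1294578 + \frac{1}{8 + \frac{1}{-6 + 56}} = 1294578 + \frac{1}{8 + \frac{1}{50}} = 1294578 + \frac{1}{\frac{401}{50}} = 1294578 + \frac{50}{401} = \frac{519125828}{401}$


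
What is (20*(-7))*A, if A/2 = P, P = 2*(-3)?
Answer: 1680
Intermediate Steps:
P = -6
A = -12 (A = 2*(-6) = -12)
(20*(-7))*A = (20*(-7))*(-12) = -140*(-12) = 1680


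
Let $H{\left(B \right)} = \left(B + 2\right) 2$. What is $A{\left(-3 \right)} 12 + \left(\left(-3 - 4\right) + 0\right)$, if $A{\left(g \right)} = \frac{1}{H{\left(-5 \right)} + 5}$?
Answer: $-19$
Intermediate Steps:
$H{\left(B \right)} = 4 + 2 B$ ($H{\left(B \right)} = \left(2 + B\right) 2 = 4 + 2 B$)
$A{\left(g \right)} = -1$ ($A{\left(g \right)} = \frac{1}{\left(4 + 2 \left(-5\right)\right) + 5} = \frac{1}{\left(4 - 10\right) + 5} = \frac{1}{-6 + 5} = \frac{1}{-1} = -1$)
$A{\left(-3 \right)} 12 + \left(\left(-3 - 4\right) + 0\right) = \left(-1\right) 12 + \left(\left(-3 - 4\right) + 0\right) = -12 + \left(-7 + 0\right) = -12 - 7 = -19$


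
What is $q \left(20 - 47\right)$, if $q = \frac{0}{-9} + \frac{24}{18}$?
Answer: $-36$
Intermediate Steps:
$q = \frac{4}{3}$ ($q = 0 \left(- \frac{1}{9}\right) + 24 \cdot \frac{1}{18} = 0 + \frac{4}{3} = \frac{4}{3} \approx 1.3333$)
$q \left(20 - 47\right) = \frac{4 \left(20 - 47\right)}{3} = \frac{4}{3} \left(-27\right) = -36$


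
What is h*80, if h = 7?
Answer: 560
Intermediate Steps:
h*80 = 7*80 = 560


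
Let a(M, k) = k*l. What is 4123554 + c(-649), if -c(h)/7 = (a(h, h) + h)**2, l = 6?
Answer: -140348389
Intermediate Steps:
a(M, k) = 6*k (a(M, k) = k*6 = 6*k)
c(h) = -343*h**2 (c(h) = -7*(6*h + h)**2 = -7*49*h**2 = -343*h**2)
4123554 + c(-649) = 4123554 - 343*(-649)**2 = 4123554 - 343*421201 = 4123554 - 144471943 = -140348389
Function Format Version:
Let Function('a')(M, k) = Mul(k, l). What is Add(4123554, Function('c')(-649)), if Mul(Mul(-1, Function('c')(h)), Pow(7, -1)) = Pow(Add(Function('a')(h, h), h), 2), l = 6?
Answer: -140348389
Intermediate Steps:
Function('a')(M, k) = Mul(6, k) (Function('a')(M, k) = Mul(k, 6) = Mul(6, k))
Function('c')(h) = Mul(-343, Pow(h, 2)) (Function('c')(h) = Mul(-7, Pow(Add(Mul(6, h), h), 2)) = Mul(-7, Pow(Mul(7, h), 2)) = Mul(-7, Mul(49, Pow(h, 2))) = Mul(-343, Pow(h, 2)))
Add(4123554, Function('c')(-649)) = Add(4123554, Mul(-343, Pow(-649, 2))) = Add(4123554, Mul(-343, 421201)) = Add(4123554, -144471943) = -140348389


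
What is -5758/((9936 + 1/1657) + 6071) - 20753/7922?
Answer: -156507030083/52529989800 ≈ -2.9794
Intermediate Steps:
-5758/((9936 + 1/1657) + 6071) - 20753/7922 = -5758/((9936 + 1/1657) + 6071) - 20753*1/7922 = -5758/(16463953/1657 + 6071) - 20753/7922 = -5758/26523600/1657 - 20753/7922 = -5758*1657/26523600 - 20753/7922 = -4770503/13261800 - 20753/7922 = -156507030083/52529989800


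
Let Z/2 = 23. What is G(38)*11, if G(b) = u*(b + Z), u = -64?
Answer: -59136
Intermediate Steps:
Z = 46 (Z = 2*23 = 46)
G(b) = -2944 - 64*b (G(b) = -64*(b + 46) = -64*(46 + b) = -2944 - 64*b)
G(38)*11 = (-2944 - 64*38)*11 = (-2944 - 2432)*11 = -5376*11 = -59136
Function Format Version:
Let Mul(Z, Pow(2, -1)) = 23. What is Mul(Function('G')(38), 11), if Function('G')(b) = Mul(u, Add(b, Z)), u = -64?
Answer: -59136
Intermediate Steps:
Z = 46 (Z = Mul(2, 23) = 46)
Function('G')(b) = Add(-2944, Mul(-64, b)) (Function('G')(b) = Mul(-64, Add(b, 46)) = Mul(-64, Add(46, b)) = Add(-2944, Mul(-64, b)))
Mul(Function('G')(38), 11) = Mul(Add(-2944, Mul(-64, 38)), 11) = Mul(Add(-2944, -2432), 11) = Mul(-5376, 11) = -59136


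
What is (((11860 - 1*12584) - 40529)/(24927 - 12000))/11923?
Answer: -13751/51376207 ≈ -0.00026765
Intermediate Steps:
(((11860 - 1*12584) - 40529)/(24927 - 12000))/11923 = (((11860 - 12584) - 40529)/12927)*(1/11923) = ((-724 - 40529)*(1/12927))*(1/11923) = -41253*1/12927*(1/11923) = -13751/4309*1/11923 = -13751/51376207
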